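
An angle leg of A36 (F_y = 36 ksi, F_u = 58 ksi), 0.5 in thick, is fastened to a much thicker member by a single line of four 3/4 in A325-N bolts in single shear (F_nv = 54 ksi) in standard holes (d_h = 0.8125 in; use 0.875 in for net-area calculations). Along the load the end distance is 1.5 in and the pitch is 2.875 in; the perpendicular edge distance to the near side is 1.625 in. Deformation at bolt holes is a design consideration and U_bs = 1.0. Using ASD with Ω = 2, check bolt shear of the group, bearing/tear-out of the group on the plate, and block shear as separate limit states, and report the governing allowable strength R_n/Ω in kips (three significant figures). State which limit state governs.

47.7 kips (bolt shear governs)

Bolt shear: A_b = π·0.75²/4 = 0.4418 in²; R_n = 54 × 0.4418 × 4 × 1 = 95.43 kips → 95.43 / 2 = 47.7 kips.
Bearing: edge l_c = 1.094, r_n = 38.06 kips; interior l_c = 2.062, r_n = 52.2 kips; R_n = 38.06 + 3·52.2 = 194.7 kips → 97.3 kips.
Block shear: A_gv = 5.062, A_nv = 3.531, A_nt = 0.5938 in²; R_n = min(0.6F_uA_nv, 0.6F_yA_gv) + U_bs·F_u·A_nt = 143.8 kips → 71.9 kips.
Bolt shear governs: 47.7 kips.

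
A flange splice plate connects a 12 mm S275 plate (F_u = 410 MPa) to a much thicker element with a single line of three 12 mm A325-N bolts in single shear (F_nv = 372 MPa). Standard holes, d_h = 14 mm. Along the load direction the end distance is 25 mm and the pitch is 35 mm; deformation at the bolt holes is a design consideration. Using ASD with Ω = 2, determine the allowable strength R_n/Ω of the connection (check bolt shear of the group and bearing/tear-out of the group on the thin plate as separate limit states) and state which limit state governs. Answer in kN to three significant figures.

Bolt shear: A_b = π·12²/4 = 113.1 mm²; R_n = 372 × 113.1 × 3 × 1 / 1000 = 126.2 kN → 126.2 / 2 = 63.1 kN.
Bearing (1.2 l_c t F_u ≤ 2.4 d t F_u): upper limit = 2.4·12·12·410 / 1000 = 141.7 kN.
  Edge l_c = 25 − 14/2 = 18 → r_n = 106.3 kN; interior l_c = 35 − 14 = 21 → r_n = 124 kN.
  R_n,bearing = 1·106.3 + 2·124 = 354.2 kN → 354.2 / 2 = 177 kN.
Bolt shear governs: 63.1 kN.

63.1 kN (bolt shear governs)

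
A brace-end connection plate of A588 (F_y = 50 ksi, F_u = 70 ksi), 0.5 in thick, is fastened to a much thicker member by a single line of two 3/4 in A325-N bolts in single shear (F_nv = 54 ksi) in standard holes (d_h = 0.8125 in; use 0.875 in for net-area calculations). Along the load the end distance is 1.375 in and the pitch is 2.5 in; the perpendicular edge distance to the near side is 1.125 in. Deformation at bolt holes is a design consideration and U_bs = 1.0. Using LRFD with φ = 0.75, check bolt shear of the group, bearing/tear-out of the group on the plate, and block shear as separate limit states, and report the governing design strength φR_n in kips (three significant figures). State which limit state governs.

Bolt shear: A_b = π·0.75²/4 = 0.4418 in²; R_n = 54 × 0.4418 × 2 × 1 = 47.71 kips → 0.75 × 47.71 = 35.8 kips.
Bearing: edge l_c = 0.9688, r_n = 40.69 kips; interior l_c = 1.688, r_n = 63 kips; R_n = 40.69 + 1·63 = 103.7 kips → 77.8 kips.
Block shear: A_gv = 1.938, A_nv = 1.281, A_nt = 0.3438 in²; R_n = min(0.6F_uA_nv, 0.6F_yA_gv) + U_bs·F_u·A_nt = 77.88 kips → 58.4 kips.
Bolt shear governs: 35.8 kips.

35.8 kips (bolt shear governs)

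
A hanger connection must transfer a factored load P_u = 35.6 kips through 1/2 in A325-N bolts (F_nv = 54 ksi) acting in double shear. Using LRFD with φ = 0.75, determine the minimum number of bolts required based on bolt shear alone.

A_b = π·0.5²/4 = 0.1963 in².
Per-bolt design strength φR_n = 0.75 × 54 × 0.1963 × 2 = 15.9 kips.
n ≥ 35.6 / 15.9 = 2.238 → use 3 bolts.

3 bolts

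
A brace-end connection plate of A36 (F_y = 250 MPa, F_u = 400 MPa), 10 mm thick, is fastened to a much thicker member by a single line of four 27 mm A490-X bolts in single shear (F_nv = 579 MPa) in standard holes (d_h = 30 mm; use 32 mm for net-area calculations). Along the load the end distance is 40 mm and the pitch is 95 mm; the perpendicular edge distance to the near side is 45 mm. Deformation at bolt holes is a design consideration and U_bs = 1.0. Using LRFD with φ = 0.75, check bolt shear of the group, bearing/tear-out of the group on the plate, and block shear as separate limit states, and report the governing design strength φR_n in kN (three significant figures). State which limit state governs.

Bolt shear: A_b = π·27²/4 = 572.6 mm²; R_n = 579 × 572.6 × 4 × 1 / 1000 = 1326 kN → 0.75 × 1326 = 995 kN.
Bearing: edge l_c = 25, r_n = 120 kN; interior l_c = 65, r_n = 259.2 kN; R_n = 120 + 3·259.2 = 897.6 kN → 673 kN.
Block shear: A_gv = 3250, A_nv = 2130, A_nt = 290 mm²; R_n = min(0.6F_uA_nv, 0.6F_yA_gv) + U_bs·F_u·A_nt = 603.5 kN → 453 kN.
Block shear governs: 453 kN.

453 kN (block shear governs)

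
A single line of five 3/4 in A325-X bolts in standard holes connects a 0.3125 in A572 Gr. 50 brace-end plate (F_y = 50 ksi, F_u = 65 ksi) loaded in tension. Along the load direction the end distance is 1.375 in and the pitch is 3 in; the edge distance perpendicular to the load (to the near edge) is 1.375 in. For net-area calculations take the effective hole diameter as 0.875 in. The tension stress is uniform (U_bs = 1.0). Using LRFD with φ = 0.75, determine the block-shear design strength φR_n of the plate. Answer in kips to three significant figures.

Shear plane L_v = 1.375 + 4·3 = 13.38 in; A_gv = 13.38 × 0.3125 = 4.18 in².
A_nv = (13.38 − 4.5·0.875) × 0.3125 = 2.949 in².
A_nt = (1.375 − 0.5·0.875) × 0.3125 = 0.293 in².
0.6 F_u A_nv = 115 kips; 0.6 F_y A_gv = 125.4 kips → shear rupture governs the shear term.
R_n = 115 + 1.0 × 65 × 0.293 = 134.1 kips.
Design strength φR_n = 0.75 × 134.1 = 101 kips.

101 kips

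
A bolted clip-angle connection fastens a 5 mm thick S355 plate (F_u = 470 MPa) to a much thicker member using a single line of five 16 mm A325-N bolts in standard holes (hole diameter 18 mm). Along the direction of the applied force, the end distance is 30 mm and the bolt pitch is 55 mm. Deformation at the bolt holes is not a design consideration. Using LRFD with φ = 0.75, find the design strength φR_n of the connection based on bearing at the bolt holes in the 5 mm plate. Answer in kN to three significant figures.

394 kN

Per bolt r_n = 1.5 l_c t F_u ≤ 3.0 d t F_u; upper limit = 3.0 × 16 × 5 × 470 / 1000 = 112.8 kN.
Edge bolt: l_c = 30 − 18/2 = 21 mm → 1.5 × 21 × 5 × 470 / 1000 = 74.03 → r_n = 74.03 kN.
Interior bolts: l_c = 55 − 18 = 37 mm → 1.5 × 37 × 5 × 470 / 1000 = 130.4 → r_n = 112.8 kN.
R_n = 1 × 74.03 + 4 × 112.8 = 525.2 kN.
Design strength φR_n = 0.75 × 525.2 = 394 kN.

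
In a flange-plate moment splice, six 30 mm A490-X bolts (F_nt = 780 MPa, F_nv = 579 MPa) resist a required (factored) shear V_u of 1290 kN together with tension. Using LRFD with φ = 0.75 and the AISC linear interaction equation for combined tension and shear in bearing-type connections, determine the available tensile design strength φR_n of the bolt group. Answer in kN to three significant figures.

1490 kN

A_b = π·30²/4 = 706.9 mm²; f_rv = 1290 × 1000 / (6 × 706.9) = 304.2 MPa.
F'_nt = 1.3 F_nt − (F_nt / φF_nv) f_rv = 1.3·780 − (780/(0.75·579))·304.2 = 467.7 MPa, capped at F_nt → F'_nt = 467.7 MPa.
R_n = F'_nt · A_b · n = 467.7 × 706.9 × 6 / 1000 = 1983 kN.
Design strength φR_n = 0.75 × 1983 = 1490 kN.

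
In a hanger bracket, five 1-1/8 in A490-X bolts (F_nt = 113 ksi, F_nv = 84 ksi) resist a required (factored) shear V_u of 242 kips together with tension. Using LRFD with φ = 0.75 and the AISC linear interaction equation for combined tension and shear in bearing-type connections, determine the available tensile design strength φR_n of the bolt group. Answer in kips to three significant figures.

222 kips

A_b = π·1.125²/4 = 0.994 in²; f_rv = 242 / (5 × 0.994) = 48.69 ksi.
F'_nt = 1.3 F_nt − (F_nt / φF_nv) f_rv = 1.3·113 − (113/(0.75·84))·48.69 = 59.56 ksi, capped at F_nt → F'_nt = 59.56 ksi.
R_n = F'_nt · A_b · n = 59.56 × 0.994 × 5 = 296 kips.
Design strength φR_n = 0.75 × 296 = 222 kips.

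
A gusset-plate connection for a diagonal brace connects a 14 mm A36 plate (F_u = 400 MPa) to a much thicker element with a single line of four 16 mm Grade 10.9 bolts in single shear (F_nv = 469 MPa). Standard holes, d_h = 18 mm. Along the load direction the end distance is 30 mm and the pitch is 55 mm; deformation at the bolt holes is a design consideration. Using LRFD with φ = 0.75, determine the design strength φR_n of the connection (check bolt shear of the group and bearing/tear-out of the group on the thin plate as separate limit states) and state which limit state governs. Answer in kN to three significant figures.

283 kN (bolt shear governs)

Bolt shear: A_b = π·16²/4 = 201.1 mm²; R_n = 469 × 201.1 × 4 × 1 / 1000 = 377.2 kN → 0.75 × 377.2 = 283 kN.
Bearing (1.2 l_c t F_u ≤ 2.4 d t F_u): upper limit = 2.4·16·14·400 / 1000 = 215 kN.
  Edge l_c = 30 − 18/2 = 21 → r_n = 141.1 kN; interior l_c = 55 − 18 = 37 → r_n = 215 kN.
  R_n,bearing = 1·141.1 + 3·215 = 786.2 kN → 0.75 × 786.2 = 590 kN.
Bolt shear governs: 283 kN.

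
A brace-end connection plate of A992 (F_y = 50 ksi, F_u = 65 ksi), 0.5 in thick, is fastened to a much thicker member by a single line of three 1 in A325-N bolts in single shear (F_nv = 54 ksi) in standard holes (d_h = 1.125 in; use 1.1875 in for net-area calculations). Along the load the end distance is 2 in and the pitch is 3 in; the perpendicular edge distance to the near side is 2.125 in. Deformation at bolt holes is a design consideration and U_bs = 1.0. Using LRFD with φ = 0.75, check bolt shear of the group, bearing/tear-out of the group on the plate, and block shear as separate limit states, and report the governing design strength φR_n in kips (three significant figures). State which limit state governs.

95.4 kips (bolt shear governs)

Bolt shear: A_b = π·1²/4 = 0.7854 in²; R_n = 54 × 0.7854 × 3 × 1 = 127.2 kips → 0.75 × 127.2 = 95.4 kips.
Bearing: edge l_c = 1.438, r_n = 56.06 kips; interior l_c = 1.875, r_n = 73.12 kips; R_n = 56.06 + 2·73.12 = 202.3 kips → 152 kips.
Block shear: A_gv = 4, A_nv = 2.516, A_nt = 0.7656 in²; R_n = min(0.6F_uA_nv, 0.6F_yA_gv) + U_bs·F_u·A_nt = 147.9 kips → 111 kips.
Bolt shear governs: 95.4 kips.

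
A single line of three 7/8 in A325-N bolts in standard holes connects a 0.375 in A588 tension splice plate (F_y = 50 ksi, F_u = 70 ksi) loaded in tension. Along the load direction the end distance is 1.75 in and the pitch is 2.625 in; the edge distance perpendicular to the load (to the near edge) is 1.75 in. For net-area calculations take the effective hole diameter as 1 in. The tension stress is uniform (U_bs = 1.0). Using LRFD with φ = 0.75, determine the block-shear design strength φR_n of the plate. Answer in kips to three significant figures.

Shear plane L_v = 1.75 + 2·2.625 = 7 in; A_gv = 7 × 0.375 = 2.625 in².
A_nv = (7 − 2.5·1) × 0.375 = 1.688 in².
A_nt = (1.75 − 0.5·1) × 0.375 = 0.4688 in².
0.6 F_u A_nv = 70.88 kips; 0.6 F_y A_gv = 78.75 kips → shear rupture governs the shear term.
R_n = 70.88 + 1.0 × 70 × 0.4688 = 103.7 kips.
Design strength φR_n = 0.75 × 103.7 = 77.8 kips.

77.8 kips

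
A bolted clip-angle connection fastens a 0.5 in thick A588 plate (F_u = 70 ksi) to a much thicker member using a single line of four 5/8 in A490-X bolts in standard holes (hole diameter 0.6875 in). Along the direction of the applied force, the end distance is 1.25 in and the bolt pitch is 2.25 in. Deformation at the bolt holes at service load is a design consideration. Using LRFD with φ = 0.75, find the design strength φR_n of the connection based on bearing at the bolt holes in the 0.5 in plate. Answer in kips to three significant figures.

147 kips

Per bolt r_n = 1.2 l_c t F_u ≤ 2.4 d t F_u; upper limit = 2.4 × 0.625 × 0.5 × 70 = 52.5 kips.
Edge bolt: l_c = 1.25 − 0.6875/2 = 0.9062 in → 1.2 × 0.9062 × 0.5 × 70 = 38.06 → r_n = 38.06 kips.
Interior bolts: l_c = 2.25 − 0.6875 = 1.562 in → 1.2 × 1.562 × 0.5 × 70 = 65.62 → r_n = 52.5 kips.
R_n = 1 × 38.06 + 3 × 52.5 = 195.6 kips.
Design strength φR_n = 0.75 × 195.6 = 147 kips.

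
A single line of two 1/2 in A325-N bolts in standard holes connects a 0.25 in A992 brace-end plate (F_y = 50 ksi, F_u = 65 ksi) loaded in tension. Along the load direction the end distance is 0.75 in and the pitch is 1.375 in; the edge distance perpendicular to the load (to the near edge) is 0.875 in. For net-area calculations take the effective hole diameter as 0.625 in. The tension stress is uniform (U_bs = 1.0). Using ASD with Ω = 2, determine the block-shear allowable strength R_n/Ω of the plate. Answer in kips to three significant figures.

10.4 kips

Shear plane L_v = 0.75 + 1·1.375 = 2.125 in; A_gv = 2.125 × 0.25 = 0.5312 in².
A_nv = (2.125 − 1.5·0.625) × 0.25 = 0.2969 in².
A_nt = (0.875 − 0.5·0.625) × 0.25 = 0.1406 in².
0.6 F_u A_nv = 11.58 kips; 0.6 F_y A_gv = 15.94 kips → shear rupture governs the shear term.
R_n = 11.58 + 1.0 × 65 × 0.1406 = 20.72 kips.
Allowable strength R_n/Ω = 20.72 / 2 = 10.4 kips.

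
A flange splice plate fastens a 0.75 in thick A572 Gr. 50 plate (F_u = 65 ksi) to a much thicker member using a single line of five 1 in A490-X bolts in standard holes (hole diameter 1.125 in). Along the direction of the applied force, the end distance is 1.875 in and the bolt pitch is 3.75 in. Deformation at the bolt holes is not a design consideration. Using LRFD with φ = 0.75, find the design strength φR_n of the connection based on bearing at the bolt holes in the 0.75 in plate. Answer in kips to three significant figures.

Per bolt r_n = 1.5 l_c t F_u ≤ 3.0 d t F_u; upper limit = 3.0 × 1 × 0.75 × 65 = 146.2 kips.
Edge bolt: l_c = 1.875 − 1.125/2 = 1.312 in → 1.5 × 1.312 × 0.75 × 65 = 95.98 → r_n = 95.98 kips.
Interior bolts: l_c = 3.75 − 1.125 = 2.625 in → 1.5 × 2.625 × 0.75 × 65 = 192 → r_n = 146.2 kips.
R_n = 1 × 95.98 + 4 × 146.2 = 681 kips.
Design strength φR_n = 0.75 × 681 = 511 kips.

511 kips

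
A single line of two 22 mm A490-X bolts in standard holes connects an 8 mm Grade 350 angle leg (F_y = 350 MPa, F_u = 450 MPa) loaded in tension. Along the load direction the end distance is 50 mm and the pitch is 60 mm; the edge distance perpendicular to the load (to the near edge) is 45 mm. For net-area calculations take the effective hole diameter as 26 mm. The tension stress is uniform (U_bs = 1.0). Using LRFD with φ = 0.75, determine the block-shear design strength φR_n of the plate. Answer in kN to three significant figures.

Shear plane L_v = 50 + 1·60 = 110 mm; A_gv = 110 × 8 = 880 mm².
A_nv = (110 − 1.5·26) × 8 = 568 mm².
A_nt = (45 − 0.5·26) × 8 = 256 mm².
0.6 F_u A_nv = 153.4 kN; 0.6 F_y A_gv = 184.8 kN → shear rupture governs the shear term.
R_n = 153.4 + 1.0 × 450 × 256 / 1000 = 268.6 kN.
Design strength φR_n = 0.75 × 268.6 = 201 kN.

201 kN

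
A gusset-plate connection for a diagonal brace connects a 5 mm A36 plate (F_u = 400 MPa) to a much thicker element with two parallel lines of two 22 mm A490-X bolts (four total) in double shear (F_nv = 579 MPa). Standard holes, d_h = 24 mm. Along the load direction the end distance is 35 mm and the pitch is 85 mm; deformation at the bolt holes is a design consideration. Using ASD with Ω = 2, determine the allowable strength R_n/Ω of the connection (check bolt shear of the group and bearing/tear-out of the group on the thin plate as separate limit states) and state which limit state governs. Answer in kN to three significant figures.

161 kN (bearing governs)

Bolt shear: A_b = π·22²/4 = 380.1 mm²; R_n = 579 × 380.1 × 4 × 2 / 1000 = 1761 kN → 1761 / 2 = 880 kN.
Bearing (1.2 l_c t F_u ≤ 2.4 d t F_u): upper limit = 2.4·22·5·400 / 1000 = 105.6 kN.
  Edge l_c = 35 − 24/2 = 23 → r_n = 55.2 kN; interior l_c = 85 − 24 = 61 → r_n = 105.6 kN.
  R_n,bearing = 2·55.2 + 2·105.6 = 321.6 kN → 321.6 / 2 = 161 kN.
Bearing governs: 161 kN.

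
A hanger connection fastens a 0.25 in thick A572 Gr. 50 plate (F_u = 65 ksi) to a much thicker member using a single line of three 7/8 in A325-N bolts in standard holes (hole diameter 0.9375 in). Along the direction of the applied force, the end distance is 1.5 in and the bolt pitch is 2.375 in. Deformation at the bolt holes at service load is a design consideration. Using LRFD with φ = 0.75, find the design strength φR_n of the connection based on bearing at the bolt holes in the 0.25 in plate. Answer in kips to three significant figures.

Per bolt r_n = 1.2 l_c t F_u ≤ 2.4 d t F_u; upper limit = 2.4 × 0.875 × 0.25 × 65 = 34.12 kips.
Edge bolt: l_c = 1.5 − 0.9375/2 = 1.031 in → 1.2 × 1.031 × 0.25 × 65 = 20.11 → r_n = 20.11 kips.
Interior bolts: l_c = 2.375 − 0.9375 = 1.438 in → 1.2 × 1.438 × 0.25 × 65 = 28.03 → r_n = 28.03 kips.
R_n = 1 × 20.11 + 2 × 28.03 = 76.17 kips.
Design strength φR_n = 0.75 × 76.17 = 57.1 kips.

57.1 kips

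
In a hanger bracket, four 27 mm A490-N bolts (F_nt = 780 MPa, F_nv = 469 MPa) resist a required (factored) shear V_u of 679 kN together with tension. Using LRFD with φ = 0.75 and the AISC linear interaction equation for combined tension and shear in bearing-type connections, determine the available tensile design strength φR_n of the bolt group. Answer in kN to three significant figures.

612 kN

A_b = π·27²/4 = 572.6 mm²; f_rv = 679 × 1000 / (4 × 572.6) = 296.5 MPa.
F'_nt = 1.3 F_nt − (F_nt / φF_nv) f_rv = 1.3·780 − (780/(0.75·469))·296.5 = 356.6 MPa, capped at F_nt → F'_nt = 356.6 MPa.
R_n = F'_nt · A_b · n = 356.6 × 572.6 × 4 / 1000 = 816.6 kN.
Design strength φR_n = 0.75 × 816.6 = 612 kN.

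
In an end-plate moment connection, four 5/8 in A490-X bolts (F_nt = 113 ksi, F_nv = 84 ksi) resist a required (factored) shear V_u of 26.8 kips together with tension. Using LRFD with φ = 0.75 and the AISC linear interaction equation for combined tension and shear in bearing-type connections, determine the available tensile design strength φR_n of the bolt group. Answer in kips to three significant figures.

99.2 kips

A_b = π·0.625²/4 = 0.3068 in²; f_rv = 26.8 / (4 × 0.3068) = 21.84 ksi.
F'_nt = 1.3 F_nt − (F_nt / φF_nv) f_rv = 1.3·113 − (113/(0.75·84))·21.84 = 107.7 ksi, capped at F_nt → F'_nt = 107.7 ksi.
R_n = F'_nt · A_b · n = 107.7 × 0.3068 × 4 = 132.2 kips.
Design strength φR_n = 0.75 × 132.2 = 99.2 kips.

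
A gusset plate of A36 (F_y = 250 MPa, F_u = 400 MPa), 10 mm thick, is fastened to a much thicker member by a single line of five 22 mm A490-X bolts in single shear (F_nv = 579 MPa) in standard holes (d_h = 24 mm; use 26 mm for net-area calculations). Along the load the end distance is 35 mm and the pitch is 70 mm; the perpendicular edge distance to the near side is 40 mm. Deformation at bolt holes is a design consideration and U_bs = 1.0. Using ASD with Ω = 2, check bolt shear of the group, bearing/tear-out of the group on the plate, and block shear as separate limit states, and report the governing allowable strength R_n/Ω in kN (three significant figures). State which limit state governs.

Bolt shear: A_b = π·22²/4 = 380.1 mm²; R_n = 579 × 380.1 × 5 × 1 / 1000 = 1100 kN → 1100 / 2 = 550 kN.
Bearing: edge l_c = 23, r_n = 110.4 kN; interior l_c = 46, r_n = 211.2 kN; R_n = 110.4 + 4·211.2 = 955.2 kN → 478 kN.
Block shear: A_gv = 3150, A_nv = 1980, A_nt = 270 mm²; R_n = min(0.6F_uA_nv, 0.6F_yA_gv) + U_bs·F_u·A_nt = 580.5 kN → 290 kN.
Block shear governs: 290 kN.

290 kN (block shear governs)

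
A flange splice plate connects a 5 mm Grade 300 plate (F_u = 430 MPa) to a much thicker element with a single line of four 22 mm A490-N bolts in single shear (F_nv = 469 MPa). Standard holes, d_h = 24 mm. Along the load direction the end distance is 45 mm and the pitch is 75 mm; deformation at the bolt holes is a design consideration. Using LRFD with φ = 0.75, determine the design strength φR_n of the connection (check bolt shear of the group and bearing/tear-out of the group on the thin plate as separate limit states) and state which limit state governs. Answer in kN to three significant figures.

Bolt shear: A_b = π·22²/4 = 380.1 mm²; R_n = 469 × 380.1 × 4 × 1 / 1000 = 713.1 kN → 0.75 × 713.1 = 535 kN.
Bearing (1.2 l_c t F_u ≤ 2.4 d t F_u): upper limit = 2.4·22·5·430 / 1000 = 113.5 kN.
  Edge l_c = 45 − 24/2 = 33 → r_n = 85.14 kN; interior l_c = 75 − 24 = 51 → r_n = 113.5 kN.
  R_n,bearing = 1·85.14 + 3·113.5 = 425.7 kN → 0.75 × 425.7 = 319 kN.
Bearing governs: 319 kN.

319 kN (bearing governs)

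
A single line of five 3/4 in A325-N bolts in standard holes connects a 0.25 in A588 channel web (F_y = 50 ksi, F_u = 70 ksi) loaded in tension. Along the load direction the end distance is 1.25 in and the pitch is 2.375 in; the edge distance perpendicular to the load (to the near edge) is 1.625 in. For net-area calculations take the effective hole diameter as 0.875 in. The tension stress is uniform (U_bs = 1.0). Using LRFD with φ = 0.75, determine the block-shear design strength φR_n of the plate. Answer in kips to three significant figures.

Shear plane L_v = 1.25 + 4·2.375 = 10.75 in; A_gv = 10.75 × 0.25 = 2.688 in².
A_nv = (10.75 − 4.5·0.875) × 0.25 = 1.703 in².
A_nt = (1.625 − 0.5·0.875) × 0.25 = 0.2969 in².
0.6 F_u A_nv = 71.53 kips; 0.6 F_y A_gv = 80.62 kips → shear rupture governs the shear term.
R_n = 71.53 + 1.0 × 70 × 0.2969 = 92.31 kips.
Design strength φR_n = 0.75 × 92.31 = 69.2 kips.

69.2 kips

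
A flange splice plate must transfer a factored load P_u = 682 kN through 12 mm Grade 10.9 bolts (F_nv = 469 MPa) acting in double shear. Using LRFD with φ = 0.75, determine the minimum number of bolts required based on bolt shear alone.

9 bolts

A_b = π·12²/4 = 113.1 mm².
Per-bolt design strength φR_n = 0.75 × 469 × 113.1 × 2 / 1000 = 79.56 kN.
n ≥ 682 / 79.56 = 8.572 → use 9 bolts.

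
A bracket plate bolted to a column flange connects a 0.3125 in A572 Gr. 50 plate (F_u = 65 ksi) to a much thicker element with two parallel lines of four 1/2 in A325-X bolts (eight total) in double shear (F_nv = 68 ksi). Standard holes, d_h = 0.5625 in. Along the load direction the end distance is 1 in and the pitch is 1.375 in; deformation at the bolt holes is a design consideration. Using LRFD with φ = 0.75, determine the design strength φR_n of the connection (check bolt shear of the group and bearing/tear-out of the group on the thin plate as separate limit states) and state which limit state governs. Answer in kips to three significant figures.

115 kips (bearing governs)

Bolt shear: A_b = π·0.5²/4 = 0.1963 in²; R_n = 68 × 0.1963 × 8 × 2 = 213.6 kips → 0.75 × 213.6 = 160 kips.
Bearing (1.2 l_c t F_u ≤ 2.4 d t F_u): upper limit = 2.4·0.5·0.3125·65 = 24.38 kips.
  Edge l_c = 1 − 0.5625/2 = 0.7188 → r_n = 17.52 kips; interior l_c = 1.375 − 0.5625 = 0.8125 → r_n = 19.8 kips.
  R_n,bearing = 2·17.52 + 6·19.8 = 153.9 kips → 0.75 × 153.9 = 115 kips.
Bearing governs: 115 kips.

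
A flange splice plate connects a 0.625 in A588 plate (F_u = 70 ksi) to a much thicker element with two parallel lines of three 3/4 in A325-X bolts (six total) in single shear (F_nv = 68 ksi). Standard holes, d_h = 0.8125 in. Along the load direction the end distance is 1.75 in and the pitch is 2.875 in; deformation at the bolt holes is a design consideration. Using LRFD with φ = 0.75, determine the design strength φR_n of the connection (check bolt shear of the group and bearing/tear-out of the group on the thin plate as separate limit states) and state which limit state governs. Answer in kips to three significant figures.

135 kips (bolt shear governs)

Bolt shear: A_b = π·0.75²/4 = 0.4418 in²; R_n = 68 × 0.4418 × 6 × 1 = 180.2 kips → 0.75 × 180.2 = 135 kips.
Bearing (1.2 l_c t F_u ≤ 2.4 d t F_u): upper limit = 2.4·0.75·0.625·70 = 78.75 kips.
  Edge l_c = 1.75 − 0.8125/2 = 1.344 → r_n = 70.55 kips; interior l_c = 2.875 − 0.8125 = 2.062 → r_n = 78.75 kips.
  R_n,bearing = 2·70.55 + 4·78.75 = 456.1 kips → 0.75 × 456.1 = 342 kips.
Bolt shear governs: 135 kips.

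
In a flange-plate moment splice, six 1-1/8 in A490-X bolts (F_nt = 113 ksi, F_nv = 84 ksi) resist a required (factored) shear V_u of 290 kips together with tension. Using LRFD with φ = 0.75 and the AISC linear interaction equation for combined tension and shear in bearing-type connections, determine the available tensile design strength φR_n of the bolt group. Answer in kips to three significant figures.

A_b = π·1.125²/4 = 0.994 in²; f_rv = 290 / (6 × 0.994) = 48.62 ksi.
F'_nt = 1.3 F_nt − (F_nt / φF_nv) f_rv = 1.3·113 − (113/(0.75·84))·48.62 = 59.69 ksi, capped at F_nt → F'_nt = 59.69 ksi.
R_n = F'_nt · A_b · n = 59.69 × 0.994 × 6 = 356 kips.
Design strength φR_n = 0.75 × 356 = 267 kips.

267 kips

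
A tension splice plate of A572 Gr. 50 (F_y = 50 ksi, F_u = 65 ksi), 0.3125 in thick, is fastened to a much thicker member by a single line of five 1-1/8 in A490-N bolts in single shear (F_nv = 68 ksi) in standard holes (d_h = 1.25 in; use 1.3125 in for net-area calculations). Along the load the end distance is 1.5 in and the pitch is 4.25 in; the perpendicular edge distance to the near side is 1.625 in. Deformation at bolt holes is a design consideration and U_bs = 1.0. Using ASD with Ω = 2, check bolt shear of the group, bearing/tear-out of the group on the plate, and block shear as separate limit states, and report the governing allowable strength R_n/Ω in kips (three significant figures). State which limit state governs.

Bolt shear: A_b = π·1.125²/4 = 0.994 in²; R_n = 68 × 0.994 × 5 × 1 = 338 kips → 338 / 2 = 169 kips.
Bearing: edge l_c = 0.875, r_n = 21.33 kips; interior l_c = 3, r_n = 54.84 kips; R_n = 21.33 + 4·54.84 = 240.7 kips → 120 kips.
Block shear: A_gv = 5.781, A_nv = 3.936, A_nt = 0.3027 in²; R_n = min(0.6F_uA_nv, 0.6F_yA_gv) + U_bs·F_u·A_nt = 173.2 kips → 86.6 kips.
Block shear governs: 86.6 kips.

86.6 kips (block shear governs)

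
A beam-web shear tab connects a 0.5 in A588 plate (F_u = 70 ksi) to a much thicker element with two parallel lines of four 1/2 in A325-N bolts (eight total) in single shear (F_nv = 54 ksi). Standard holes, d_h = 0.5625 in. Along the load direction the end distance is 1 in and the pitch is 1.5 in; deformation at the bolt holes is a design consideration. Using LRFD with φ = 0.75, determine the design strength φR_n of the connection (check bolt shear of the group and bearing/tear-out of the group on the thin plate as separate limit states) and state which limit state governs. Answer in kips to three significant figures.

Bolt shear: A_b = π·0.5²/4 = 0.1963 in²; R_n = 54 × 0.1963 × 8 × 1 = 84.82 kips → 0.75 × 84.82 = 63.6 kips.
Bearing (1.2 l_c t F_u ≤ 2.4 d t F_u): upper limit = 2.4·0.5·0.5·70 = 42 kips.
  Edge l_c = 1 − 0.5625/2 = 0.7188 → r_n = 30.19 kips; interior l_c = 1.5 − 0.5625 = 0.9375 → r_n = 39.38 kips.
  R_n,bearing = 2·30.19 + 6·39.38 = 296.6 kips → 0.75 × 296.6 = 222 kips.
Bolt shear governs: 63.6 kips.

63.6 kips (bolt shear governs)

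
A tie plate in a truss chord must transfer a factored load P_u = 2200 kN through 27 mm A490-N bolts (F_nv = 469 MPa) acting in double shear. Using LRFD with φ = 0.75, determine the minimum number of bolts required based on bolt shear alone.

A_b = π·27²/4 = 572.6 mm².
Per-bolt design strength φR_n = 0.75 × 469 × 572.6 × 2 / 1000 = 402.8 kN.
n ≥ 2200 / 402.8 = 5.462 → use 6 bolts.

6 bolts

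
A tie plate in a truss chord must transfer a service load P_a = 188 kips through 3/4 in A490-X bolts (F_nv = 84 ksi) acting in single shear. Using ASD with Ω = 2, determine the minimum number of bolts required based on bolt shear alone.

A_b = π·0.75²/4 = 0.4418 in².
Per-bolt allowable strength R_n/Ω = 84 × 0.4418 × 1 / 2 = 18.56 kips.
n ≥ 188 / 18.56 = 10.13 → use 11 bolts.

11 bolts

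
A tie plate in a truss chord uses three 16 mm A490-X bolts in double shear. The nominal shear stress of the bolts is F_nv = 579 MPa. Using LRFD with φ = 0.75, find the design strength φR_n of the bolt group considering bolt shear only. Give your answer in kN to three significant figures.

A_b = π × 16² / 4 = 201.1 mm².
R_n = F_nv · A_b · n · n_s = 579 × 201.1 × 3 × 2 / 1000 = 698.5 kN.
Design strength φR_n = 0.75 × 698.5 = 524 kN.

524 kN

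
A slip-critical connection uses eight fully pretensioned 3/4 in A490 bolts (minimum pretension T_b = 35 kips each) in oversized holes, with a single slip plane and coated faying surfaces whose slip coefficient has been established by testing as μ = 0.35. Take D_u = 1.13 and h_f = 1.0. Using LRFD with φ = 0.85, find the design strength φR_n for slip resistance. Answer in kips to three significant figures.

94.1 kips

R_n = μ · D_u · h_f · T_b · n_s · n_b = 0.35 × 1.13 × 1.0 × 35 × 1 × 8 = 110.7 kips.
Design strength φR_n = 0.85 × 110.7 = 94.1 kips.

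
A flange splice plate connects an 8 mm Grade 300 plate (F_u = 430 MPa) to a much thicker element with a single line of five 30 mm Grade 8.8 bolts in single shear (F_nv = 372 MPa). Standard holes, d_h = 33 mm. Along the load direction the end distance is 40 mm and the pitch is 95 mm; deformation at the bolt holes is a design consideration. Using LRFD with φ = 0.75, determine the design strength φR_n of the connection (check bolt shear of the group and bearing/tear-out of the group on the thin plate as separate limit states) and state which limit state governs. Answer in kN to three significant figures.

Bolt shear: A_b = π·30²/4 = 706.9 mm²; R_n = 372 × 706.9 × 5 × 1 / 1000 = 1315 kN → 0.75 × 1315 = 986 kN.
Bearing (1.2 l_c t F_u ≤ 2.4 d t F_u): upper limit = 2.4·30·8·430 / 1000 = 247.7 kN.
  Edge l_c = 40 − 33/2 = 23.5 → r_n = 97.01 kN; interior l_c = 95 − 33 = 62 → r_n = 247.7 kN.
  R_n,bearing = 1·97.01 + 4·247.7 = 1088 kN → 0.75 × 1088 = 816 kN.
Bearing governs: 816 kN.

816 kN (bearing governs)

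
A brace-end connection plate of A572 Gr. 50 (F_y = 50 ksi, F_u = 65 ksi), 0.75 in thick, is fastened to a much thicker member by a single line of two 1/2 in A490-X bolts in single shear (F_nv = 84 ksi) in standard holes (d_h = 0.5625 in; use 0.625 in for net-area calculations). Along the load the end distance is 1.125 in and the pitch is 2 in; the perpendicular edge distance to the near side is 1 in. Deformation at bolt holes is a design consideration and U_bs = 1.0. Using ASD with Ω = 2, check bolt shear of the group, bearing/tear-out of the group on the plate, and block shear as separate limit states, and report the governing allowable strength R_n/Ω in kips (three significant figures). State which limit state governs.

16.5 kips (bolt shear governs)

Bolt shear: A_b = π·0.5²/4 = 0.1963 in²; R_n = 84 × 0.1963 × 2 × 1 = 32.99 kips → 32.99 / 2 = 16.5 kips.
Bearing: edge l_c = 0.8438, r_n = 49.36 kips; interior l_c = 1.438, r_n = 58.5 kips; R_n = 49.36 + 1·58.5 = 107.9 kips → 53.9 kips.
Block shear: A_gv = 2.344, A_nv = 1.641, A_nt = 0.5156 in²; R_n = min(0.6F_uA_nv, 0.6F_yA_gv) + U_bs·F_u·A_nt = 97.5 kips → 48.8 kips.
Bolt shear governs: 16.5 kips.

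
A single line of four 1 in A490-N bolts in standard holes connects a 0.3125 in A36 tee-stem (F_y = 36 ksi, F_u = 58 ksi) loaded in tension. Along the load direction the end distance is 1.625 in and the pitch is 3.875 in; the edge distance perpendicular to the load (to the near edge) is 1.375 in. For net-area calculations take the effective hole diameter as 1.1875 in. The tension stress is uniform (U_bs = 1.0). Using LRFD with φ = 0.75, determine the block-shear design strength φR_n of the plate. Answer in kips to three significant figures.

Shear plane L_v = 1.625 + 3·3.875 = 13.25 in; A_gv = 13.25 × 0.3125 = 4.141 in².
A_nv = (13.25 − 3.5·1.1875) × 0.3125 = 2.842 in².
A_nt = (1.375 − 0.5·1.1875) × 0.3125 = 0.2441 in².
0.6 F_u A_nv = 98.89 kips; 0.6 F_y A_gv = 89.44 kips → shear yielding governs the shear term.
R_n = 89.44 + 1.0 × 58 × 0.2441 = 103.6 kips.
Design strength φR_n = 0.75 × 103.6 = 77.7 kips.

77.7 kips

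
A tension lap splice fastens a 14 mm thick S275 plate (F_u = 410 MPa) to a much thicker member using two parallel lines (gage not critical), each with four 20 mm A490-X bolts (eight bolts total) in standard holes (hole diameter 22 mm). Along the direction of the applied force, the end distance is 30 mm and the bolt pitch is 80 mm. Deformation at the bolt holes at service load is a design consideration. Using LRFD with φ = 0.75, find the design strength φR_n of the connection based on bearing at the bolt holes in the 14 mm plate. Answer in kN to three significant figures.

1440 kN

Per bolt r_n = 1.2 l_c t F_u ≤ 2.4 d t F_u; upper limit = 2.4 × 20 × 14 × 410 / 1000 = 275.5 kN.
Edge bolt: l_c = 30 − 22/2 = 19 mm → 1.2 × 19 × 14 × 410 / 1000 = 130.9 → r_n = 130.9 kN.
Interior bolts: l_c = 80 − 22 = 58 mm → 1.2 × 58 × 14 × 410 / 1000 = 399.5 → r_n = 275.5 kN.
R_n = 2 × 130.9 + 6 × 275.5 = 1915 kN.
Design strength φR_n = 0.75 × 1915 = 1440 kN.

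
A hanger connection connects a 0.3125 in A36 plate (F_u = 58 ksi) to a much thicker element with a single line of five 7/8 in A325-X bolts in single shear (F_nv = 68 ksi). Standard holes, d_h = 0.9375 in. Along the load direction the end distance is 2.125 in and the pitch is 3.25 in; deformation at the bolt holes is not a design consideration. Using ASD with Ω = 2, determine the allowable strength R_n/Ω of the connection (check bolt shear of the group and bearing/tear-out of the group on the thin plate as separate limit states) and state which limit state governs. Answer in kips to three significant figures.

Bolt shear: A_b = π·0.875²/4 = 0.6013 in²; R_n = 68 × 0.6013 × 5 × 1 = 204.4 kips → 204.4 / 2 = 102 kips.
Bearing (1.5 l_c t F_u ≤ 3.0 d t F_u): upper limit = 3.0·0.875·0.3125·58 = 47.58 kips.
  Edge l_c = 2.125 − 0.9375/2 = 1.656 → r_n = 45.03 kips; interior l_c = 3.25 − 0.9375 = 2.312 → r_n = 47.58 kips.
  R_n,bearing = 1·45.03 + 4·47.58 = 235.3 kips → 235.3 / 2 = 118 kips.
Bolt shear governs: 102 kips.

102 kips (bolt shear governs)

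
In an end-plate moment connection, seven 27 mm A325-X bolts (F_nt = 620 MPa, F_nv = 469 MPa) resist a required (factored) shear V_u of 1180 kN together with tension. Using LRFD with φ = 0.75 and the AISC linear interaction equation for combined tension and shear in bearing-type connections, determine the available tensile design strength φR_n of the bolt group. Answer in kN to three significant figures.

A_b = π·27²/4 = 572.6 mm²; f_rv = 1180 × 1000 / (7 × 572.6) = 294.4 MPa.
F'_nt = 1.3 F_nt − (F_nt / φF_nv) f_rv = 1.3·620 − (620/(0.75·469))·294.4 = 287.1 MPa, capped at F_nt → F'_nt = 287.1 MPa.
R_n = F'_nt · A_b · n = 287.1 × 572.6 × 7 / 1000 = 1150 kN.
Design strength φR_n = 0.75 × 1150 = 863 kN.

863 kN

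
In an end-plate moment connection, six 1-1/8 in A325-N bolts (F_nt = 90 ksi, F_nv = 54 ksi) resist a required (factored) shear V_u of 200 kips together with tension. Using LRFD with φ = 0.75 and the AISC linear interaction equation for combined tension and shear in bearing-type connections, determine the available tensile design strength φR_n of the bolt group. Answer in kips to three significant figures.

A_b = π·1.125²/4 = 0.994 in²; f_rv = 200 / (6 × 0.994) = 33.53 ksi.
F'_nt = 1.3 F_nt − (F_nt / φF_nv) f_rv = 1.3·90 − (90/(0.75·54))·33.53 = 42.48 ksi, capped at F_nt → F'_nt = 42.48 ksi.
R_n = F'_nt · A_b · n = 42.48 × 0.994 × 6 = 253.4 kips.
Design strength φR_n = 0.75 × 253.4 = 190 kips.

190 kips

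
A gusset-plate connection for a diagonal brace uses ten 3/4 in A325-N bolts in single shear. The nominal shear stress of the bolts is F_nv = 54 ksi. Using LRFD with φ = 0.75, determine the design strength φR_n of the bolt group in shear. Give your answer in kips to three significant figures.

A_b = π × 0.75² / 4 = 0.4418 in².
R_n = F_nv · A_b · n · n_s = 54 × 0.4418 × 10 × 1 = 238.6 kips.
Design strength φR_n = 0.75 × 238.6 = 179 kips.

179 kips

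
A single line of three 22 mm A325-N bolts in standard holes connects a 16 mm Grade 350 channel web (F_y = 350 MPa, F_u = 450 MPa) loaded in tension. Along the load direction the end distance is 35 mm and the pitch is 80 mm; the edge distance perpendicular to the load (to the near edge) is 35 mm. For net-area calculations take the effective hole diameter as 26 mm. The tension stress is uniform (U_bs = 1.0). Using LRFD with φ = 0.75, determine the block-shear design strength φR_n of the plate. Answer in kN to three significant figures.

Shear plane L_v = 35 + 2·80 = 195 mm; A_gv = 195 × 16 = 3120 mm².
A_nv = (195 − 2.5·26) × 16 = 2080 mm².
A_nt = (35 − 0.5·26) × 16 = 352 mm².
0.6 F_u A_nv = 561.6 kN; 0.6 F_y A_gv = 655.2 kN → shear rupture governs the shear term.
R_n = 561.6 + 1.0 × 450 × 352 / 1000 = 720 kN.
Design strength φR_n = 0.75 × 720 = 540 kN.

540 kN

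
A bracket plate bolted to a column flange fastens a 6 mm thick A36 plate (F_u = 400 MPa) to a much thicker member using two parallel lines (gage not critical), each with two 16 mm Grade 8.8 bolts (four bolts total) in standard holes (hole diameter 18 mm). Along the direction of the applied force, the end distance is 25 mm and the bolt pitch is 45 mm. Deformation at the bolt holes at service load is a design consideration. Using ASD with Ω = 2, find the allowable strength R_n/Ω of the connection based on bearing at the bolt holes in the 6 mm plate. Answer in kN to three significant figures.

124 kN

Per bolt r_n = 1.2 l_c t F_u ≤ 2.4 d t F_u; upper limit = 2.4 × 16 × 6 × 400 / 1000 = 92.16 kN.
Edge bolt: l_c = 25 − 18/2 = 16 mm → 1.2 × 16 × 6 × 400 / 1000 = 46.08 → r_n = 46.08 kN.
Interior bolts: l_c = 45 − 18 = 27 mm → 1.2 × 27 × 6 × 400 / 1000 = 77.76 → r_n = 77.76 kN.
R_n = 2 × 46.08 + 2 × 77.76 = 247.7 kN.
Allowable strength R_n/Ω = 247.7 / 2 = 124 kN.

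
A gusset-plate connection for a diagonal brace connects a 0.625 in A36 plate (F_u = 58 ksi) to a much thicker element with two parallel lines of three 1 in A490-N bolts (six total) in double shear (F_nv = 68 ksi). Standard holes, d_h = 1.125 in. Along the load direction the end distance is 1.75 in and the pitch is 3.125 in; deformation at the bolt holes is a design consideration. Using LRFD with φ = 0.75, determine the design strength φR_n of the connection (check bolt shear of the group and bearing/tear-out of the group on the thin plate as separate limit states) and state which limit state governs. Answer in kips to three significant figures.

Bolt shear: A_b = π·1²/4 = 0.7854 in²; R_n = 68 × 0.7854 × 6 × 2 = 640.9 kips → 0.75 × 640.9 = 481 kips.
Bearing (1.2 l_c t F_u ≤ 2.4 d t F_u): upper limit = 2.4·1·0.625·58 = 87 kips.
  Edge l_c = 1.75 − 1.125/2 = 1.188 → r_n = 51.66 kips; interior l_c = 3.125 − 1.125 = 2 → r_n = 87 kips.
  R_n,bearing = 2·51.66 + 4·87 = 451.3 kips → 0.75 × 451.3 = 338 kips.
Bearing governs: 338 kips.

338 kips (bearing governs)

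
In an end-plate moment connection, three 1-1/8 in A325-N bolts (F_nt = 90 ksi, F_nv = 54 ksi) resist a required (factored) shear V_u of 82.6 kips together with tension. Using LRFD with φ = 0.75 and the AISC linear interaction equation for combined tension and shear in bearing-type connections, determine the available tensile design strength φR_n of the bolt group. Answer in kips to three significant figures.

124 kips

A_b = π·1.125²/4 = 0.994 in²; f_rv = 82.6 / (3 × 0.994) = 27.7 ksi.
F'_nt = 1.3 F_nt − (F_nt / φF_nv) f_rv = 1.3·90 − (90/(0.75·54))·27.7 = 55.45 ksi, capped at F_nt → F'_nt = 55.45 ksi.
R_n = F'_nt · A_b · n = 55.45 × 0.994 × 3 = 165.3 kips.
Design strength φR_n = 0.75 × 165.3 = 124 kips.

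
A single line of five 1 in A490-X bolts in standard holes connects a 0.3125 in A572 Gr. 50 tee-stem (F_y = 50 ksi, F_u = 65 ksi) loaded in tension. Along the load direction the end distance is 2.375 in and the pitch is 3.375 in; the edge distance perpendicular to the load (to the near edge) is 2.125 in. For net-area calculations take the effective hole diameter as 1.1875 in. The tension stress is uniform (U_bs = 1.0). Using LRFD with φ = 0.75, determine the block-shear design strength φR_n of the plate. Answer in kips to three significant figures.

120 kips

Shear plane L_v = 2.375 + 4·3.375 = 15.88 in; A_gv = 15.88 × 0.3125 = 4.961 in².
A_nv = (15.88 − 4.5·1.1875) × 0.3125 = 3.291 in².
A_nt = (2.125 − 0.5·1.1875) × 0.3125 = 0.4785 in².
0.6 F_u A_nv = 128.3 kips; 0.6 F_y A_gv = 148.8 kips → shear rupture governs the shear term.
R_n = 128.3 + 1.0 × 65 × 0.4785 = 159.5 kips.
Design strength φR_n = 0.75 × 159.5 = 120 kips.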